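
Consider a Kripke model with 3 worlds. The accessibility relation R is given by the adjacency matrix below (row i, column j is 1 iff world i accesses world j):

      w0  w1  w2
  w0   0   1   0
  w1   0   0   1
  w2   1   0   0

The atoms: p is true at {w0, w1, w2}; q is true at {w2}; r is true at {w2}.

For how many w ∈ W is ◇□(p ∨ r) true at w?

w0: successors {w1}; □(p ∨ r) there: w1:T. ✓
w1: successors {w2}; □(p ∨ r) there: w2:T. ✓
w2: successors {w0}; □(p ∨ r) there: w0:T. ✓
Satisfying worlds: {w0, w1, w2}.

3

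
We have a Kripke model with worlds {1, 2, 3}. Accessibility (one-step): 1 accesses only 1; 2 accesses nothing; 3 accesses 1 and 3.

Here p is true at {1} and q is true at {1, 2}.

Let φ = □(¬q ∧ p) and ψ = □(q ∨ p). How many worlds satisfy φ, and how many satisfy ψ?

For □(¬q ∧ p):
1: successors {1}; ¬q ∧ p there: 1:F. ✗
2: no successors, so □(¬q ∧ p) holds vacuously. ✓
3: successors {1, 3}; ¬q ∧ p there: 1:F, 3:F. ✗
— 1 world.
For □(q ∨ p):
1: successors {1}; q ∨ p there: 1:T. ✓
2: no successors, so □(q ∨ p) holds vacuously. ✓
3: successors {1, 3}; q ∨ p there: 1:T, 3:F. ✗
— 2 worlds.

1 and 2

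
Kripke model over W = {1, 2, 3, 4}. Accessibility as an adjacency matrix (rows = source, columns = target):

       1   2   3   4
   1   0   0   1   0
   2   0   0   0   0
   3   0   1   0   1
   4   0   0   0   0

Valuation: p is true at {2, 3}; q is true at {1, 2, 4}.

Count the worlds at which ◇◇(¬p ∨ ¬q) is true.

1: successors {3}; ◇(¬p ∨ ¬q) there: 3:T. ✓
2: no successors, so ◇◇(¬p ∨ ¬q) fails. ✗
3: successors {2, 4}; ◇(¬p ∨ ¬q) there: 2:F, 4:F. ✗
4: no successors, so ◇◇(¬p ∨ ¬q) fails. ✗
Satisfying worlds: {1}.

1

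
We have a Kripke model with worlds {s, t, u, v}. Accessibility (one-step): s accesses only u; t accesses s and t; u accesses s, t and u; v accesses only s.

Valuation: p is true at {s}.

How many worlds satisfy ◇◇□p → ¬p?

s: ◇◇□p is F, ¬p is F. ✓
t: ◇◇□p is F, ¬p is T. ✓
u: ◇◇□p is F, ¬p is T. ✓
v: ◇◇□p is F, ¬p is T. ✓
Satisfying worlds: {s, t, u, v}.

4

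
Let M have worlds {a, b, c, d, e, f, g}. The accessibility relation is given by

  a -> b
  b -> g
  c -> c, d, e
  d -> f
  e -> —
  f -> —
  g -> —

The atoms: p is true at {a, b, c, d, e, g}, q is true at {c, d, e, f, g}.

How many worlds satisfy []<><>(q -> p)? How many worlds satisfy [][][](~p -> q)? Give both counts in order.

For []<><>(q -> p):
a: successors {b}; <><>(q -> p) there: b:F. ✗
b: successors {g}; <><>(q -> p) there: g:F. ✗
c: successors {c, d, e}; <><>(q -> p) there: c:T, d:F, e:F. ✗
d: successors {f}; <><>(q -> p) there: f:F. ✗
e: no successors, so []<><>(q -> p) holds vacuously. ✓
f: no successors, so []<><>(q -> p) holds vacuously. ✓
g: no successors, so []<><>(q -> p) holds vacuously. ✓
— 3 worlds.
For [][][](~p -> q):
a: successors {b}; [][](~p -> q) there: b:T. ✓
b: successors {g}; [][](~p -> q) there: g:T. ✓
c: successors {c, d, e}; [][](~p -> q) there: c:T, d:T, e:T. ✓
d: successors {f}; [][](~p -> q) there: f:T. ✓
e: no successors, so [][][](~p -> q) holds vacuously. ✓
f: no successors, so [][][](~p -> q) holds vacuously. ✓
g: no successors, so [][][](~p -> q) holds vacuously. ✓
— 7 worlds.

3 and 7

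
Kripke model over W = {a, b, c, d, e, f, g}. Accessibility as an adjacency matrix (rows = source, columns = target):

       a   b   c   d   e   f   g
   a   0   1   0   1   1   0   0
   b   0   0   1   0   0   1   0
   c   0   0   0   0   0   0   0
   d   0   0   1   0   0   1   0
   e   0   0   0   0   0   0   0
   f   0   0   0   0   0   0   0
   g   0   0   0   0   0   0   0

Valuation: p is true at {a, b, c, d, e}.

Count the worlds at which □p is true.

5

a: successors {b, d, e}; p there: b:T, d:T, e:T. ✓
b: successors {c, f}; p there: c:T, f:F. ✗
c: no successors, so □p holds vacuously. ✓
d: successors {c, f}; p there: c:T, f:F. ✗
e: no successors, so □p holds vacuously. ✓
f: no successors, so □p holds vacuously. ✓
g: no successors, so □p holds vacuously. ✓
Satisfying worlds: {a, c, e, f, g}.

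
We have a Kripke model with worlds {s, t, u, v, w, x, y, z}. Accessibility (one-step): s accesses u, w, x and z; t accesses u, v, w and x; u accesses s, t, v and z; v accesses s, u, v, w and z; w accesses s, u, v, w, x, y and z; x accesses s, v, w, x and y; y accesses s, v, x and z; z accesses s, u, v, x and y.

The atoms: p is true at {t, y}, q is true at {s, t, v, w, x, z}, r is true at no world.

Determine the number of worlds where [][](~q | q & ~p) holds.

s: successors {u, w, x, z}; [](~q | q & ~p) there: u:F, w:T, x:T, z:T. ✗
t: successors {u, v, w, x}; [](~q | q & ~p) there: u:F, v:T, w:T, x:T. ✗
u: successors {s, t, v, z}; [](~q | q & ~p) there: s:T, t:T, v:T, z:T. ✓
v: successors {s, u, v, w, z}; [](~q | q & ~p) there: s:T, u:F, v:T, w:T, z:T. ✗
w: successors {s, u, v, w, x, y, z}; [](~q | q & ~p) there: s:T, u:F, v:T, w:T, x:T, y:T, z:T. ✗
x: successors {s, v, w, x, y}; [](~q | q & ~p) there: s:T, v:T, w:T, x:T, y:T. ✓
y: successors {s, v, x, z}; [](~q | q & ~p) there: s:T, v:T, x:T, z:T. ✓
z: successors {s, u, v, x, y}; [](~q | q & ~p) there: s:T, u:F, v:T, x:T, y:T. ✗
Satisfying worlds: {u, x, y}.

3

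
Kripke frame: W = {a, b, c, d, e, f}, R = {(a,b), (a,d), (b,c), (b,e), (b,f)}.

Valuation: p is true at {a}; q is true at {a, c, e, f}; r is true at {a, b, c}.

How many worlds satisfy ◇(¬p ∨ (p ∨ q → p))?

a: successors {b, d}; ¬p ∨ (p ∨ q → p) there: b:T, d:T. ✓
b: successors {c, e, f}; ¬p ∨ (p ∨ q → p) there: c:T, e:T, f:T. ✓
c: no successors, so ◇(¬p ∨ (p ∨ q → p)) fails. ✗
d: no successors, so ◇(¬p ∨ (p ∨ q → p)) fails. ✗
e: no successors, so ◇(¬p ∨ (p ∨ q → p)) fails. ✗
f: no successors, so ◇(¬p ∨ (p ∨ q → p)) fails. ✗
Satisfying worlds: {a, b}.

2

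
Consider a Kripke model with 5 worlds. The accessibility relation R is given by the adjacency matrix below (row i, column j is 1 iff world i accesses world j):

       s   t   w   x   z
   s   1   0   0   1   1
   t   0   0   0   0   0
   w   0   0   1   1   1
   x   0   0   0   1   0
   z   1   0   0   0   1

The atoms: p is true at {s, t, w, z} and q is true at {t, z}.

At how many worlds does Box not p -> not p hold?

4

s: Box not p is F, not p is F. ✓
t: Box not p is T, not p is F. ✗
w: Box not p is F, not p is F. ✓
x: Box not p is T, not p is T. ✓
z: Box not p is F, not p is F. ✓
Satisfying worlds: {s, w, x, z}.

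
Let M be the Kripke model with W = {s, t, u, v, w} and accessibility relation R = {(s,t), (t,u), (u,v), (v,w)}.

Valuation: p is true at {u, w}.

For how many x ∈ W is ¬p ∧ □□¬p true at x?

s: ¬p is T, □□¬p is F. ✗
t: ¬p is T, □□¬p is T. ✓
u: ¬p is F, □□¬p is F. ✗
v: ¬p is T, □□¬p is T. ✓
w: ¬p is F, □□¬p is T. ✗
Satisfying worlds: {t, v}.

2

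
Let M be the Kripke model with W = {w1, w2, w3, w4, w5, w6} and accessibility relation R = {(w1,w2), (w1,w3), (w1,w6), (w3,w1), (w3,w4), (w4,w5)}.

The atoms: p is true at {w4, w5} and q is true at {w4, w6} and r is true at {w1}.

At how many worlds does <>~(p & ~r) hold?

w1: successors {w2, w3, w6}; ~(p & ~r) there: w2:T, w3:T, w6:T. ✓
w2: no successors, so <>~(p & ~r) fails. ✗
w3: successors {w1, w4}; ~(p & ~r) there: w1:T, w4:F. ✓
w4: successors {w5}; ~(p & ~r) there: w5:F. ✗
w5: no successors, so <>~(p & ~r) fails. ✗
w6: no successors, so <>~(p & ~r) fails. ✗
Satisfying worlds: {w1, w3}.

2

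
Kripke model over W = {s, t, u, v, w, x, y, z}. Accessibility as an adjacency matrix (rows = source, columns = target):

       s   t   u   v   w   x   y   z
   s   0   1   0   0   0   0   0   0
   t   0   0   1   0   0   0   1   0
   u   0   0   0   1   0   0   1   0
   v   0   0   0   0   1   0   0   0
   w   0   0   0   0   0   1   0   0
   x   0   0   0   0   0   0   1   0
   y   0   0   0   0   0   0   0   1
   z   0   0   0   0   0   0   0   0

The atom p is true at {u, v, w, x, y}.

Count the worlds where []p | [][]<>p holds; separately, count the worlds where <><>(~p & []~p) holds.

7 and 3

For []p | [][]<>p:
s: []p is F, [][]<>p is F. ✗
t: []p is T, [][]<>p is F. ✓
u: []p is T, [][]<>p is F. ✓
v: []p is T, [][]<>p is T. ✓
w: []p is T, [][]<>p is F. ✓
x: []p is T, [][]<>p is F. ✓
y: []p is F, [][]<>p is T. ✓
z: []p is T, [][]<>p is T. ✓
— 7 worlds.
For <><>(~p & []~p):
s: successors {t}; <>(~p & []~p) there: t:F. ✗
t: successors {u, y}; <>(~p & []~p) there: u:F, y:T. ✓
u: successors {v, y}; <>(~p & []~p) there: v:F, y:T. ✓
v: successors {w}; <>(~p & []~p) there: w:F. ✗
w: successors {x}; <>(~p & []~p) there: x:F. ✗
x: successors {y}; <>(~p & []~p) there: y:T. ✓
y: successors {z}; <>(~p & []~p) there: z:F. ✗
z: no successors, so <><>(~p & []~p) fails. ✗
— 3 worlds.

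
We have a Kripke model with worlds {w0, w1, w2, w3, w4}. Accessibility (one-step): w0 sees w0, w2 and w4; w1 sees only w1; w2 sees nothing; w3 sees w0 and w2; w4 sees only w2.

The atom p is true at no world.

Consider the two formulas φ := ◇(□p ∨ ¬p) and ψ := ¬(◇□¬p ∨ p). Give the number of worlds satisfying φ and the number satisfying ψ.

For ◇(□p ∨ ¬p):
w0: successors {w0, w2, w4}; □p ∨ ¬p there: w0:T, w2:T, w4:T. ✓
w1: successors {w1}; □p ∨ ¬p there: w1:T. ✓
w2: no successors, so ◇(□p ∨ ¬p) fails. ✗
w3: successors {w0, w2}; □p ∨ ¬p there: w0:T, w2:T. ✓
w4: successors {w2}; □p ∨ ¬p there: w2:T. ✓
— 4 worlds.
For ¬(◇□¬p ∨ p):
w0: ◇□¬p ∨ p is T. ✗
w1: ◇□¬p ∨ p is T. ✗
w2: ◇□¬p ∨ p is F. ✓
w3: ◇□¬p ∨ p is T. ✗
w4: ◇□¬p ∨ p is T. ✗
— 1 world.

4 and 1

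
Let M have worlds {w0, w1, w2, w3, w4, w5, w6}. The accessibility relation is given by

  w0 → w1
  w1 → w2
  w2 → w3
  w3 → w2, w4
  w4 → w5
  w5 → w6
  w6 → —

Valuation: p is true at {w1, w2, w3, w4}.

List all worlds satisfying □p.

w0: successors {w1}; p there: w1:T. ✓
w1: successors {w2}; p there: w2:T. ✓
w2: successors {w3}; p there: w3:T. ✓
w3: successors {w2, w4}; p there: w2:T, w4:T. ✓
w4: successors {w5}; p there: w5:F. ✗
w5: successors {w6}; p there: w6:F. ✗
w6: no successors, so □p holds vacuously. ✓

{w0, w1, w2, w3, w6}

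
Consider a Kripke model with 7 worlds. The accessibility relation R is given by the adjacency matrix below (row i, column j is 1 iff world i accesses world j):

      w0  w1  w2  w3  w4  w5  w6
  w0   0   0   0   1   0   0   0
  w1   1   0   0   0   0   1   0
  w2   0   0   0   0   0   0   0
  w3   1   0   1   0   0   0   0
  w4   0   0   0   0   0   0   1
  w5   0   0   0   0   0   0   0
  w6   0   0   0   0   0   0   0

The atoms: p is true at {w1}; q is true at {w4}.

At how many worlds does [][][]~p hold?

w0: successors {w3}; [][]~p there: w3:T. ✓
w1: successors {w0, w5}; [][]~p there: w0:T, w5:T. ✓
w2: no successors, so [][][]~p holds vacuously. ✓
w3: successors {w0, w2}; [][]~p there: w0:T, w2:T. ✓
w4: successors {w6}; [][]~p there: w6:T. ✓
w5: no successors, so [][][]~p holds vacuously. ✓
w6: no successors, so [][][]~p holds vacuously. ✓
Satisfying worlds: {w0, w1, w2, w3, w4, w5, w6}.

7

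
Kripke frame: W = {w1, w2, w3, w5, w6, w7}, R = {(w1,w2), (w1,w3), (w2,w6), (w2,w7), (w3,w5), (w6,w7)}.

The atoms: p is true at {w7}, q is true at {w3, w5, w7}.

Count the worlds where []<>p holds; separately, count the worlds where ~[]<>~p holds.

2 and 3

For []<>p:
w1: successors {w2, w3}; <>p there: w2:T, w3:F. ✗
w2: successors {w6, w7}; <>p there: w6:T, w7:F. ✗
w3: successors {w5}; <>p there: w5:F. ✗
w5: no successors, so []<>p holds vacuously. ✓
w6: successors {w7}; <>p there: w7:F. ✗
w7: no successors, so []<>p holds vacuously. ✓
— 2 worlds.
For ~[]<>~p:
w1: []<>~p is T. ✗
w2: []<>~p is F. ✓
w3: []<>~p is F. ✓
w5: []<>~p is T. ✗
w6: []<>~p is F. ✓
w7: []<>~p is T. ✗
— 3 worlds.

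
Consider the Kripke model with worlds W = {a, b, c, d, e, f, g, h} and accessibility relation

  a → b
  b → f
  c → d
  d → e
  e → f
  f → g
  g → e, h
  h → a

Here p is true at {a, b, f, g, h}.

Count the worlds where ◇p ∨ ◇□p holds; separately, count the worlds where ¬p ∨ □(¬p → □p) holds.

7 and 8

For ◇p ∨ ◇□p:
a: ◇p is T, ◇□p is T. ✓
b: ◇p is T, ◇□p is T. ✓
c: ◇p is F, ◇□p is F. ✗
d: ◇p is F, ◇□p is T. ✓
e: ◇p is T, ◇□p is T. ✓
f: ◇p is T, ◇□p is F. ✓
g: ◇p is T, ◇□p is T. ✓
h: ◇p is T, ◇□p is T. ✓
— 7 worlds.
For ¬p ∨ □(¬p → □p):
a: ¬p is F, □(¬p → □p) is T. ✓
b: ¬p is F, □(¬p → □p) is T. ✓
c: ¬p is T, □(¬p → □p) is F. ✓
d: ¬p is T, □(¬p → □p) is T. ✓
e: ¬p is T, □(¬p → □p) is T. ✓
f: ¬p is F, □(¬p → □p) is T. ✓
g: ¬p is F, □(¬p → □p) is T. ✓
h: ¬p is F, □(¬p → □p) is T. ✓
— 8 worlds.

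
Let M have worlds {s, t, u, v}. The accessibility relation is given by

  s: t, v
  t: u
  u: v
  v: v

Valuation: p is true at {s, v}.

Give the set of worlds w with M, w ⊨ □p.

{u, v}

s: successors {t, v}; p there: t:F, v:T. ✗
t: successors {u}; p there: u:F. ✗
u: successors {v}; p there: v:T. ✓
v: successors {v}; p there: v:T. ✓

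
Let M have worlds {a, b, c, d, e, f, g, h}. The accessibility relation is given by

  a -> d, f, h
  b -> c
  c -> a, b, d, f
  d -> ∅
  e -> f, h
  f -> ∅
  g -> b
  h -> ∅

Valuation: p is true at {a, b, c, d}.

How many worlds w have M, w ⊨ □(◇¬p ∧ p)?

a: successors {d, f, h}; ◇¬p ∧ p there: d:F, f:F, h:F. ✗
b: successors {c}; ◇¬p ∧ p there: c:T. ✓
c: successors {a, b, d, f}; ◇¬p ∧ p there: a:T, b:F, d:F, f:F. ✗
d: no successors, so □(◇¬p ∧ p) holds vacuously. ✓
e: successors {f, h}; ◇¬p ∧ p there: f:F, h:F. ✗
f: no successors, so □(◇¬p ∧ p) holds vacuously. ✓
g: successors {b}; ◇¬p ∧ p there: b:F. ✗
h: no successors, so □(◇¬p ∧ p) holds vacuously. ✓
Satisfying worlds: {b, d, f, h}.

4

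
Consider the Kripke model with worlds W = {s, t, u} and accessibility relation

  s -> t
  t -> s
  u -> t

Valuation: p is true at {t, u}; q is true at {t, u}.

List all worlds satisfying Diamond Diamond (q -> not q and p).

{s, u}

s: successors {t}; Diamond (q -> not q and p) there: t:T. ✓
t: successors {s}; Diamond (q -> not q and p) there: s:F. ✗
u: successors {t}; Diamond (q -> not q and p) there: t:T. ✓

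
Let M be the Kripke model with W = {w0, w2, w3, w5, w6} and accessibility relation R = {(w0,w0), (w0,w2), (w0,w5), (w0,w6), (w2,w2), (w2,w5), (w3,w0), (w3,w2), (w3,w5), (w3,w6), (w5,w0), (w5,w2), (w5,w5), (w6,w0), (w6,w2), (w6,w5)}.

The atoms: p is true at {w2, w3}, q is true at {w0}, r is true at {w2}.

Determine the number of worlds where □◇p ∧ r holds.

1

w0: □◇p is T, r is F. ✗
w2: □◇p is T, r is T. ✓
w3: □◇p is T, r is F. ✗
w5: □◇p is T, r is F. ✗
w6: □◇p is T, r is F. ✗
Satisfying worlds: {w2}.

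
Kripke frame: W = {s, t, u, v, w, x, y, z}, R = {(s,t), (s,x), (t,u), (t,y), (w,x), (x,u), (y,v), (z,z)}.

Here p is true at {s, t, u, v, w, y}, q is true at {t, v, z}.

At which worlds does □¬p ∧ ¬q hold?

{u, w}

s: □¬p is F, ¬q is T. ✗
t: □¬p is F, ¬q is F. ✗
u: □¬p is T, ¬q is T. ✓
v: □¬p is T, ¬q is F. ✗
w: □¬p is T, ¬q is T. ✓
x: □¬p is F, ¬q is T. ✗
y: □¬p is F, ¬q is T. ✗
z: □¬p is T, ¬q is F. ✗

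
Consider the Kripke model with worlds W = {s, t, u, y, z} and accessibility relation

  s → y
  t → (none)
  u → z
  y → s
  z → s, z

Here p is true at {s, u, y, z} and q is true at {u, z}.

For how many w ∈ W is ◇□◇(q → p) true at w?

s: successors {y}; □◇(q → p) there: y:T. ✓
t: no successors, so ◇□◇(q → p) fails. ✗
u: successors {z}; □◇(q → p) there: z:T. ✓
y: successors {s}; □◇(q → p) there: s:T. ✓
z: successors {s, z}; □◇(q → p) there: s:T, z:T. ✓
Satisfying worlds: {s, u, y, z}.

4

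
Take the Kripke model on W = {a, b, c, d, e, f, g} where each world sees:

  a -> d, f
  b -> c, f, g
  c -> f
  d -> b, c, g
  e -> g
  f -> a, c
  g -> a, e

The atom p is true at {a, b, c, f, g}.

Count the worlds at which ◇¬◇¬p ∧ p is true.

a: ◇¬◇¬p is T, p is T. ✓
b: ◇¬◇¬p is T, p is T. ✓
c: ◇¬◇¬p is T, p is T. ✓
d: ◇¬◇¬p is T, p is F. ✗
e: ◇¬◇¬p is F, p is F. ✗
f: ◇¬◇¬p is T, p is T. ✓
g: ◇¬◇¬p is T, p is T. ✓
Satisfying worlds: {a, b, c, f, g}.

5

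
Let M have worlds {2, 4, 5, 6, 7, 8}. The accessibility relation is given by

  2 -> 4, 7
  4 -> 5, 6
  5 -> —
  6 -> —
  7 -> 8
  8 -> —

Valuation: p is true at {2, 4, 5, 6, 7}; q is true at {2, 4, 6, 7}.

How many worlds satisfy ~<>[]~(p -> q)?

2: <>[]~(p -> q) is F. ✓
4: <>[]~(p -> q) is T. ✗
5: <>[]~(p -> q) is F. ✓
6: <>[]~(p -> q) is F. ✓
7: <>[]~(p -> q) is T. ✗
8: <>[]~(p -> q) is F. ✓
Satisfying worlds: {2, 5, 6, 8}.

4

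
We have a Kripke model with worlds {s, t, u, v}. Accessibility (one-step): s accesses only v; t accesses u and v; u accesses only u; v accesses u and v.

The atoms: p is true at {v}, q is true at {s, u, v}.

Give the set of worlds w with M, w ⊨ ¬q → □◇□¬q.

s: ¬q is F, □◇□¬q is F. ✓
t: ¬q is T, □◇□¬q is F. ✗
u: ¬q is F, □◇□¬q is F. ✓
v: ¬q is F, □◇□¬q is F. ✓

{s, u, v}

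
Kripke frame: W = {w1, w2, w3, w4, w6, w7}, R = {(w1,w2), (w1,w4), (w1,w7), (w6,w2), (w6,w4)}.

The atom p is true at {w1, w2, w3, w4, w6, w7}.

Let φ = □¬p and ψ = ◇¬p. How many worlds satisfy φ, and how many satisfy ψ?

For □¬p:
w1: successors {w2, w4, w7}; ¬p there: w2:F, w4:F, w7:F. ✗
w2: no successors, so □¬p holds vacuously. ✓
w3: no successors, so □¬p holds vacuously. ✓
w4: no successors, so □¬p holds vacuously. ✓
w6: successors {w2, w4}; ¬p there: w2:F, w4:F. ✗
w7: no successors, so □¬p holds vacuously. ✓
— 4 worlds.
For ◇¬p:
w1: successors {w2, w4, w7}; ¬p there: w2:F, w4:F, w7:F. ✗
w2: no successors, so ◇¬p fails. ✗
w3: no successors, so ◇¬p fails. ✗
w4: no successors, so ◇¬p fails. ✗
w6: successors {w2, w4}; ¬p there: w2:F, w4:F. ✗
w7: no successors, so ◇¬p fails. ✗
— 0 worlds.

4 and 0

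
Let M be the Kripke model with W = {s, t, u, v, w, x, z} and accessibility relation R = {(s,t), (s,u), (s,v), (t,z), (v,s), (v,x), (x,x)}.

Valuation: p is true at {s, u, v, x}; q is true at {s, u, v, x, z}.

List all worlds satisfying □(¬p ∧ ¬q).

s: successors {t, u, v}; ¬p ∧ ¬q there: t:T, u:F, v:F. ✗
t: successors {z}; ¬p ∧ ¬q there: z:F. ✗
u: no successors, so □(¬p ∧ ¬q) holds vacuously. ✓
v: successors {s, x}; ¬p ∧ ¬q there: s:F, x:F. ✗
w: no successors, so □(¬p ∧ ¬q) holds vacuously. ✓
x: successors {x}; ¬p ∧ ¬q there: x:F. ✗
z: no successors, so □(¬p ∧ ¬q) holds vacuously. ✓

{u, w, z}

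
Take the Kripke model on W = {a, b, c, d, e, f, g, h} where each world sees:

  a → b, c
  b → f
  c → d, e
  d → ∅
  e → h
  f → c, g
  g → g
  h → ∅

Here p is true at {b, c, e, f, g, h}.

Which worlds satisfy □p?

{a, b, d, e, f, g, h}

a: successors {b, c}; p there: b:T, c:T. ✓
b: successors {f}; p there: f:T. ✓
c: successors {d, e}; p there: d:F, e:T. ✗
d: no successors, so □p holds vacuously. ✓
e: successors {h}; p there: h:T. ✓
f: successors {c, g}; p there: c:T, g:T. ✓
g: successors {g}; p there: g:T. ✓
h: no successors, so □p holds vacuously. ✓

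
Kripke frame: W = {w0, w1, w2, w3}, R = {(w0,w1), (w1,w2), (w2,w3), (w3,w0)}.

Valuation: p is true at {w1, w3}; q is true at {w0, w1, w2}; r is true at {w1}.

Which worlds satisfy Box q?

{w0, w1, w3}

w0: successors {w1}; q there: w1:T. ✓
w1: successors {w2}; q there: w2:T. ✓
w2: successors {w3}; q there: w3:F. ✗
w3: successors {w0}; q there: w0:T. ✓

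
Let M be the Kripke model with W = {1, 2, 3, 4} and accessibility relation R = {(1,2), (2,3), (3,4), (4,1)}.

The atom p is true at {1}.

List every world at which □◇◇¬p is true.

1: successors {2}; ◇◇¬p there: 2:T. ✓
2: successors {3}; ◇◇¬p there: 3:F. ✗
3: successors {4}; ◇◇¬p there: 4:T. ✓
4: successors {1}; ◇◇¬p there: 1:T. ✓

{1, 3, 4}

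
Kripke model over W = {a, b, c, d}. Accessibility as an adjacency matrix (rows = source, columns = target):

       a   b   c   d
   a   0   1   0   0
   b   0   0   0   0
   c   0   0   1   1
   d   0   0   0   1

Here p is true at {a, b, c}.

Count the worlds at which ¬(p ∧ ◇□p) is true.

a: p ∧ ◇□p is T. ✗
b: p ∧ ◇□p is F. ✓
c: p ∧ ◇□p is F. ✓
d: p ∧ ◇□p is F. ✓
Satisfying worlds: {b, c, d}.

3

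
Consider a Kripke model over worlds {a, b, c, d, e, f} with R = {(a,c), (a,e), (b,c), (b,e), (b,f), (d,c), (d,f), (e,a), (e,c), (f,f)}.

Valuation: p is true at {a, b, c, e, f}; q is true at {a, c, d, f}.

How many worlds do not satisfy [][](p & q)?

a: successors {c, e}; [](p & q) there: c:T, e:T. ✓
b: successors {c, e, f}; [](p & q) there: c:T, e:T, f:T. ✓
c: no successors, so [][](p & q) holds vacuously. ✓
d: successors {c, f}; [](p & q) there: c:T, f:T. ✓
e: successors {a, c}; [](p & q) there: a:F, c:T. ✗
f: successors {f}; [](p & q) there: f:T. ✓
Satisfying worlds: {a, b, c, d, f}.
So [][](p & q) fails at the other 1 world.

1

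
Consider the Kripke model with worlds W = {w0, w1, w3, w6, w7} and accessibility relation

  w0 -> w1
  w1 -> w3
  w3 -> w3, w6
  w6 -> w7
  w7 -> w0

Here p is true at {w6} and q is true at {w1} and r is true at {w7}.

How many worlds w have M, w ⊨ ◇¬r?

4

w0: successors {w1}; ¬r there: w1:T. ✓
w1: successors {w3}; ¬r there: w3:T. ✓
w3: successors {w3, w6}; ¬r there: w3:T, w6:T. ✓
w6: successors {w7}; ¬r there: w7:F. ✗
w7: successors {w0}; ¬r there: w0:T. ✓
Satisfying worlds: {w0, w1, w3, w7}.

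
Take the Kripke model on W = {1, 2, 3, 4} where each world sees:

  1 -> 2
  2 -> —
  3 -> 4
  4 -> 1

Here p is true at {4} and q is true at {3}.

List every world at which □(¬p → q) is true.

1: successors {2}; ¬p → q there: 2:F. ✗
2: no successors, so □(¬p → q) holds vacuously. ✓
3: successors {4}; ¬p → q there: 4:T. ✓
4: successors {1}; ¬p → q there: 1:F. ✗

{2, 3}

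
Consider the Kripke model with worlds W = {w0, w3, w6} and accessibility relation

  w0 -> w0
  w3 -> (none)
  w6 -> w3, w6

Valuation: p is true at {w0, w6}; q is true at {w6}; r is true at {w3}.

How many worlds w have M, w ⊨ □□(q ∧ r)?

1

w0: successors {w0}; □(q ∧ r) there: w0:F. ✗
w3: no successors, so □□(q ∧ r) holds vacuously. ✓
w6: successors {w3, w6}; □(q ∧ r) there: w3:T, w6:F. ✗
Satisfying worlds: {w3}.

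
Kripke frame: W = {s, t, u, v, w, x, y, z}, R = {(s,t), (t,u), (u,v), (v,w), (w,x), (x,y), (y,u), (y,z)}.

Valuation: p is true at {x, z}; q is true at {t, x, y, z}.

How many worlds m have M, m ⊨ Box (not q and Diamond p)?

s: successors {t}; not q and Diamond p there: t:F. ✗
t: successors {u}; not q and Diamond p there: u:F. ✗
u: successors {v}; not q and Diamond p there: v:F. ✗
v: successors {w}; not q and Diamond p there: w:T. ✓
w: successors {x}; not q and Diamond p there: x:F. ✗
x: successors {y}; not q and Diamond p there: y:F. ✗
y: successors {u, z}; not q and Diamond p there: u:F, z:F. ✗
z: no successors, so Box (not q and Diamond p) holds vacuously. ✓
Satisfying worlds: {v, z}.

2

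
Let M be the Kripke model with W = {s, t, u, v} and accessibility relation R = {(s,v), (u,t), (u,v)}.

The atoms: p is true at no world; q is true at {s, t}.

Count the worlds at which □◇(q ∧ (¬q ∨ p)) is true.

2

s: successors {v}; ◇(q ∧ (¬q ∨ p)) there: v:F. ✗
t: no successors, so □◇(q ∧ (¬q ∨ p)) holds vacuously. ✓
u: successors {t, v}; ◇(q ∧ (¬q ∨ p)) there: t:F, v:F. ✗
v: no successors, so □◇(q ∧ (¬q ∨ p)) holds vacuously. ✓
Satisfying worlds: {t, v}.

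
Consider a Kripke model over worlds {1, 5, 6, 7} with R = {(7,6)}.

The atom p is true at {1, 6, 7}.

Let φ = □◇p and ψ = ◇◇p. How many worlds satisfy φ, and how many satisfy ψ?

3 and 0

For □◇p:
1: no successors, so □◇p holds vacuously. ✓
5: no successors, so □◇p holds vacuously. ✓
6: no successors, so □◇p holds vacuously. ✓
7: successors {6}; ◇p there: 6:F. ✗
— 3 worlds.
For ◇◇p:
1: no successors, so ◇◇p fails. ✗
5: no successors, so ◇◇p fails. ✗
6: no successors, so ◇◇p fails. ✗
7: successors {6}; ◇p there: 6:F. ✗
— 0 worlds.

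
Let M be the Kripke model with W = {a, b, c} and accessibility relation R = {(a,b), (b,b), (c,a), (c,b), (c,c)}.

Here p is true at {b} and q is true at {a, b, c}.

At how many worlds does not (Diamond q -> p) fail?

1

a: Diamond q -> p is F. ✓
b: Diamond q -> p is T. ✗
c: Diamond q -> p is F. ✓
Satisfying worlds: {a, c}.
So not (Diamond q -> p) fails at the other 1 world.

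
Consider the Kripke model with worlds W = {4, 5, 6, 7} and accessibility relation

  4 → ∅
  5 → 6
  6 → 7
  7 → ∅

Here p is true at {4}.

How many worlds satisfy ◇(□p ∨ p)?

1

4: no successors, so ◇(□p ∨ p) fails. ✗
5: successors {6}; □p ∨ p there: 6:F. ✗
6: successors {7}; □p ∨ p there: 7:T. ✓
7: no successors, so ◇(□p ∨ p) fails. ✗
Satisfying worlds: {6}.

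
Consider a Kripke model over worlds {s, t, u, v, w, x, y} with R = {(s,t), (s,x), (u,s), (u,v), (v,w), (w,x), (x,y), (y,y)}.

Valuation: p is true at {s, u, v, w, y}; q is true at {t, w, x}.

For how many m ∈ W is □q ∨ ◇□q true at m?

s: □q is T, ◇□q is T. ✓
t: □q is T, ◇□q is F. ✓
u: □q is F, ◇□q is T. ✓
v: □q is T, ◇□q is T. ✓
w: □q is T, ◇□q is F. ✓
x: □q is F, ◇□q is F. ✗
y: □q is F, ◇□q is F. ✗
Satisfying worlds: {s, t, u, v, w}.

5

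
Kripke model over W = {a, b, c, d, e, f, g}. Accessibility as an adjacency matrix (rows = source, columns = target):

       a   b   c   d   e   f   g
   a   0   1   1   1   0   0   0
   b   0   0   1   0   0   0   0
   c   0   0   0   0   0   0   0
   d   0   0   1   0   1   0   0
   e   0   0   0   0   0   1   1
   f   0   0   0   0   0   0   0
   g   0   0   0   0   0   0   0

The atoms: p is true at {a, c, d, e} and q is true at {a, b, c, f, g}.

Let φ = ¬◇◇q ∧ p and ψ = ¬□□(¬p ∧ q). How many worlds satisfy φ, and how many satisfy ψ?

For ¬◇◇q ∧ p:
a: ¬◇◇q is F, p is T. ✗
b: ¬◇◇q is T, p is F. ✗
c: ¬◇◇q is T, p is T. ✓
d: ¬◇◇q is F, p is T. ✗
e: ¬◇◇q is T, p is T. ✓
f: ¬◇◇q is T, p is F. ✗
g: ¬◇◇q is T, p is F. ✗
— 2 worlds.
For ¬□□(¬p ∧ q):
a: □□(¬p ∧ q) is F. ✓
b: □□(¬p ∧ q) is T. ✗
c: □□(¬p ∧ q) is T. ✗
d: □□(¬p ∧ q) is T. ✗
e: □□(¬p ∧ q) is T. ✗
f: □□(¬p ∧ q) is T. ✗
g: □□(¬p ∧ q) is T. ✗
— 1 world.

2 and 1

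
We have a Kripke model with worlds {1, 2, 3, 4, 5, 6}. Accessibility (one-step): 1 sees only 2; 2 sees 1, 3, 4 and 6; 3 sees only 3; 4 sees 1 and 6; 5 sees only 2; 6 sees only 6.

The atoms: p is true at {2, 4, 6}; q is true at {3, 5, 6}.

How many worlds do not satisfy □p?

1: successors {2}; p there: 2:T. ✓
2: successors {1, 3, 4, 6}; p there: 1:F, 3:F, 4:T, 6:T. ✗
3: successors {3}; p there: 3:F. ✗
4: successors {1, 6}; p there: 1:F, 6:T. ✗
5: successors {2}; p there: 2:T. ✓
6: successors {6}; p there: 6:T. ✓
Satisfying worlds: {1, 5, 6}.
So □p fails at the other 3 worlds.

3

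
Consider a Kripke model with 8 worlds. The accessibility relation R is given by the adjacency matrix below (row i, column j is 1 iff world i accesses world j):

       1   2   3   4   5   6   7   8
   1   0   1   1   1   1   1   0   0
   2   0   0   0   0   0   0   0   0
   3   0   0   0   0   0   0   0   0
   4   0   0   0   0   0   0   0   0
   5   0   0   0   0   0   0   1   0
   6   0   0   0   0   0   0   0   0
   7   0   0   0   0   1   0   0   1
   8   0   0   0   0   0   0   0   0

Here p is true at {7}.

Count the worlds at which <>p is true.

1: successors {2, 3, 4, 5, 6}; p there: 2:F, 3:F, 4:F, 5:F, 6:F. ✗
2: no successors, so <>p fails. ✗
3: no successors, so <>p fails. ✗
4: no successors, so <>p fails. ✗
5: successors {7}; p there: 7:T. ✓
6: no successors, so <>p fails. ✗
7: successors {5, 8}; p there: 5:F, 8:F. ✗
8: no successors, so <>p fails. ✗
Satisfying worlds: {5}.

1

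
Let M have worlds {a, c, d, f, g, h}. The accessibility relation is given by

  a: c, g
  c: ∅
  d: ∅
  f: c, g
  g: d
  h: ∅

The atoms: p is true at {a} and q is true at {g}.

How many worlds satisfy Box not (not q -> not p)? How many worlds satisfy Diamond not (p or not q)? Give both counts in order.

3 and 2

For Box not (not q -> not p):
a: successors {c, g}; not (not q -> not p) there: c:F, g:F. ✗
c: no successors, so Box not (not q -> not p) holds vacuously. ✓
d: no successors, so Box not (not q -> not p) holds vacuously. ✓
f: successors {c, g}; not (not q -> not p) there: c:F, g:F. ✗
g: successors {d}; not (not q -> not p) there: d:F. ✗
h: no successors, so Box not (not q -> not p) holds vacuously. ✓
— 3 worlds.
For Diamond not (p or not q):
a: successors {c, g}; not (p or not q) there: c:F, g:T. ✓
c: no successors, so Diamond not (p or not q) fails. ✗
d: no successors, so Diamond not (p or not q) fails. ✗
f: successors {c, g}; not (p or not q) there: c:F, g:T. ✓
g: successors {d}; not (p or not q) there: d:F. ✗
h: no successors, so Diamond not (p or not q) fails. ✗
— 2 worlds.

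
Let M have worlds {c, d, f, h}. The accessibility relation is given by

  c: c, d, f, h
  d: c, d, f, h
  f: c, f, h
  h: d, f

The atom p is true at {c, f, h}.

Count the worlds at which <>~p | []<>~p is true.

3

c: <>~p is T, []<>~p is F. ✓
d: <>~p is T, []<>~p is F. ✓
f: <>~p is F, []<>~p is F. ✗
h: <>~p is T, []<>~p is F. ✓
Satisfying worlds: {c, d, h}.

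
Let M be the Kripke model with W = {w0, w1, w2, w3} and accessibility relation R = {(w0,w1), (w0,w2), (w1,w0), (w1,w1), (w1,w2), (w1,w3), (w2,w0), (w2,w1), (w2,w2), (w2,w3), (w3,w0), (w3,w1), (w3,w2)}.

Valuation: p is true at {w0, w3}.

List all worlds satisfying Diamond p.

{w1, w2, w3}

w0: successors {w1, w2}; p there: w1:F, w2:F. ✗
w1: successors {w0, w1, w2, w3}; p there: w0:T, w1:F, w2:F, w3:T. ✓
w2: successors {w0, w1, w2, w3}; p there: w0:T, w1:F, w2:F, w3:T. ✓
w3: successors {w0, w1, w2}; p there: w0:T, w1:F, w2:F. ✓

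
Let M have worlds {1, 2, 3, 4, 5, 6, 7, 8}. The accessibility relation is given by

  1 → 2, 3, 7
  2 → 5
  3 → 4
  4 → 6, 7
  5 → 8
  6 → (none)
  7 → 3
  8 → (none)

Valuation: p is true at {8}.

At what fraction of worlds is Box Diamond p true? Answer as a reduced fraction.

1: successors {2, 3, 7}; Diamond p there: 2:F, 3:F, 7:F. ✗
2: successors {5}; Diamond p there: 5:T. ✓
3: successors {4}; Diamond p there: 4:F. ✗
4: successors {6, 7}; Diamond p there: 6:F, 7:F. ✗
5: successors {8}; Diamond p there: 8:F. ✗
6: no successors, so Box Diamond p holds vacuously. ✓
7: successors {3}; Diamond p there: 3:F. ✗
8: no successors, so Box Diamond p holds vacuously. ✓
That's 3 of 8 worlds, so 3/8.

3/8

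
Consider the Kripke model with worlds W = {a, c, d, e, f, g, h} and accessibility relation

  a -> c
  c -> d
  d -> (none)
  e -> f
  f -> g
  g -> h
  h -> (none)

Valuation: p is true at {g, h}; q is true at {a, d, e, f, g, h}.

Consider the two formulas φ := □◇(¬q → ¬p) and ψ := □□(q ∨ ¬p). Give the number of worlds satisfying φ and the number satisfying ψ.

5 and 7

For □◇(¬q → ¬p):
a: successors {c}; ◇(¬q → ¬p) there: c:T. ✓
c: successors {d}; ◇(¬q → ¬p) there: d:F. ✗
d: no successors, so □◇(¬q → ¬p) holds vacuously. ✓
e: successors {f}; ◇(¬q → ¬p) there: f:T. ✓
f: successors {g}; ◇(¬q → ¬p) there: g:T. ✓
g: successors {h}; ◇(¬q → ¬p) there: h:F. ✗
h: no successors, so □◇(¬q → ¬p) holds vacuously. ✓
— 5 worlds.
For □□(q ∨ ¬p):
a: successors {c}; □(q ∨ ¬p) there: c:T. ✓
c: successors {d}; □(q ∨ ¬p) there: d:T. ✓
d: no successors, so □□(q ∨ ¬p) holds vacuously. ✓
e: successors {f}; □(q ∨ ¬p) there: f:T. ✓
f: successors {g}; □(q ∨ ¬p) there: g:T. ✓
g: successors {h}; □(q ∨ ¬p) there: h:T. ✓
h: no successors, so □□(q ∨ ¬p) holds vacuously. ✓
— 7 worlds.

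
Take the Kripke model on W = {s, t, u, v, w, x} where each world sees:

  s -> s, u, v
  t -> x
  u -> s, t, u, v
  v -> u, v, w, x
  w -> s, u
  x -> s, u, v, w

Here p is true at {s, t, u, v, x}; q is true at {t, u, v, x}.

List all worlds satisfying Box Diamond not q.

{s, t, v, w, x}

s: successors {s, u, v}; Diamond not q there: s:T, u:T, v:T. ✓
t: successors {x}; Diamond not q there: x:T. ✓
u: successors {s, t, u, v}; Diamond not q there: s:T, t:F, u:T, v:T. ✗
v: successors {u, v, w, x}; Diamond not q there: u:T, v:T, w:T, x:T. ✓
w: successors {s, u}; Diamond not q there: s:T, u:T. ✓
x: successors {s, u, v, w}; Diamond not q there: s:T, u:T, v:T, w:T. ✓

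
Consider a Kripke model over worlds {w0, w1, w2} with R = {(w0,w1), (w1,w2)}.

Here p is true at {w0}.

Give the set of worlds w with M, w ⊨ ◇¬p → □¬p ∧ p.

w0: ◇¬p is T, □¬p ∧ p is T. ✓
w1: ◇¬p is T, □¬p ∧ p is F. ✗
w2: ◇¬p is F, □¬p ∧ p is F. ✓

{w0, w2}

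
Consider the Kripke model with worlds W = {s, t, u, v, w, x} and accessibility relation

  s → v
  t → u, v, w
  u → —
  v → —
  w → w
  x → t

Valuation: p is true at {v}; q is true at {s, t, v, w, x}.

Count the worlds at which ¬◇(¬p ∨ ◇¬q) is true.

s: ◇(¬p ∨ ◇¬q) is F. ✓
t: ◇(¬p ∨ ◇¬q) is T. ✗
u: ◇(¬p ∨ ◇¬q) is F. ✓
v: ◇(¬p ∨ ◇¬q) is F. ✓
w: ◇(¬p ∨ ◇¬q) is T. ✗
x: ◇(¬p ∨ ◇¬q) is T. ✗
Satisfying worlds: {s, u, v}.

3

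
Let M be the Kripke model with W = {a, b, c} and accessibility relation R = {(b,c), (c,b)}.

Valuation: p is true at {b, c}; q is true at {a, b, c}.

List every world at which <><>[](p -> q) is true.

{b, c}

a: no successors, so <><>[](p -> q) fails. ✗
b: successors {c}; <>[](p -> q) there: c:T. ✓
c: successors {b}; <>[](p -> q) there: b:T. ✓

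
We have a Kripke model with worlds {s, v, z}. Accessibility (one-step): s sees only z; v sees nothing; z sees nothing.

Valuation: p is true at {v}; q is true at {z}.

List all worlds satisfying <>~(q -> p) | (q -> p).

{s, v}

s: <>~(q -> p) is T, q -> p is T. ✓
v: <>~(q -> p) is F, q -> p is T. ✓
z: <>~(q -> p) is F, q -> p is F. ✗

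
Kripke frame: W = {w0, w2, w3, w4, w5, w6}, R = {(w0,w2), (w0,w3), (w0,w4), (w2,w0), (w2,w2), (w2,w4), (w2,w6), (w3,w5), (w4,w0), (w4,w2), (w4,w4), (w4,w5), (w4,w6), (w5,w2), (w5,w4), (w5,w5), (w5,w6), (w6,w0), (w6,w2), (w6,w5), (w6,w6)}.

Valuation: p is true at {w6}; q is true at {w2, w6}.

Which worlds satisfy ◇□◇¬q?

{w0, w2, w3, w4, w5, w6}

w0: successors {w2, w3, w4}; □◇¬q there: w2:T, w3:T, w4:T. ✓
w2: successors {w0, w2, w4, w6}; □◇¬q there: w0:T, w2:T, w4:T, w6:T. ✓
w3: successors {w5}; □◇¬q there: w5:T. ✓
w4: successors {w0, w2, w4, w5, w6}; □◇¬q there: w0:T, w2:T, w4:T, w5:T, w6:T. ✓
w5: successors {w2, w4, w5, w6}; □◇¬q there: w2:T, w4:T, w5:T, w6:T. ✓
w6: successors {w0, w2, w5, w6}; □◇¬q there: w0:T, w2:T, w5:T, w6:T. ✓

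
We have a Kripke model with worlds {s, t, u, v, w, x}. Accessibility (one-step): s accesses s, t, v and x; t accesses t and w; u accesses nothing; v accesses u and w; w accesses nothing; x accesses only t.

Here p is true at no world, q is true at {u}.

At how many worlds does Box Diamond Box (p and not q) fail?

3

s: successors {s, t, v, x}; Diamond Box (p and not q) there: s:F, t:T, v:T, x:F. ✗
t: successors {t, w}; Diamond Box (p and not q) there: t:T, w:F. ✗
u: no successors, so Box Diamond Box (p and not q) holds vacuously. ✓
v: successors {u, w}; Diamond Box (p and not q) there: u:F, w:F. ✗
w: no successors, so Box Diamond Box (p and not q) holds vacuously. ✓
x: successors {t}; Diamond Box (p and not q) there: t:T. ✓
Satisfying worlds: {u, w, x}.
So Box Diamond Box (p and not q) fails at the other 3 worlds.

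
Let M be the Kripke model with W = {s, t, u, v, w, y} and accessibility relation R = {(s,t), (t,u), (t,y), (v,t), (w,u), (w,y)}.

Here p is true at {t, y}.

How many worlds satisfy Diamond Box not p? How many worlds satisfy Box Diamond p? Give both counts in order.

For Diamond Box not p:
s: successors {t}; Box not p there: t:F. ✗
t: successors {u, y}; Box not p there: u:T, y:T. ✓
u: no successors, so Diamond Box not p fails. ✗
v: successors {t}; Box not p there: t:F. ✗
w: successors {u, y}; Box not p there: u:T, y:T. ✓
y: no successors, so Diamond Box not p fails. ✗
— 2 worlds.
For Box Diamond p:
s: successors {t}; Diamond p there: t:T. ✓
t: successors {u, y}; Diamond p there: u:F, y:F. ✗
u: no successors, so Box Diamond p holds vacuously. ✓
v: successors {t}; Diamond p there: t:T. ✓
w: successors {u, y}; Diamond p there: u:F, y:F. ✗
y: no successors, so Box Diamond p holds vacuously. ✓
— 4 worlds.

2 and 4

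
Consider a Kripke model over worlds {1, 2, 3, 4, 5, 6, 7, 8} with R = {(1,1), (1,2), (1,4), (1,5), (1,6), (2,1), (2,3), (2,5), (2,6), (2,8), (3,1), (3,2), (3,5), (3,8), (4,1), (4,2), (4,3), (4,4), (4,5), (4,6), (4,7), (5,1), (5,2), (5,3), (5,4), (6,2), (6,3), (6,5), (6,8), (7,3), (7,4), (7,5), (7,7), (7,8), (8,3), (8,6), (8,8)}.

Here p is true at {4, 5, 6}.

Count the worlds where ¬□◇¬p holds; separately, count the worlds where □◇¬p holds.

0 and 8

For ¬□◇¬p:
1: □◇¬p is T. ✗
2: □◇¬p is T. ✗
3: □◇¬p is T. ✗
4: □◇¬p is T. ✗
5: □◇¬p is T. ✗
6: □◇¬p is T. ✗
7: □◇¬p is T. ✗
8: □◇¬p is T. ✗
— 0 worlds.
For □◇¬p:
1: successors {1, 2, 4, 5, 6}; ◇¬p there: 1:T, 2:T, 4:T, 5:T, 6:T. ✓
2: successors {1, 3, 5, 6, 8}; ◇¬p there: 1:T, 3:T, 5:T, 6:T, 8:T. ✓
3: successors {1, 2, 5, 8}; ◇¬p there: 1:T, 2:T, 5:T, 8:T. ✓
4: successors {1, 2, 3, 4, 5, 6, 7}; ◇¬p there: 1:T, 2:T, 3:T, 4:T, 5:T, 6:T, 7:T. ✓
5: successors {1, 2, 3, 4}; ◇¬p there: 1:T, 2:T, 3:T, 4:T. ✓
6: successors {2, 3, 5, 8}; ◇¬p there: 2:T, 3:T, 5:T, 8:T. ✓
7: successors {3, 4, 5, 7, 8}; ◇¬p there: 3:T, 4:T, 5:T, 7:T, 8:T. ✓
8: successors {3, 6, 8}; ◇¬p there: 3:T, 6:T, 8:T. ✓
— 8 worlds.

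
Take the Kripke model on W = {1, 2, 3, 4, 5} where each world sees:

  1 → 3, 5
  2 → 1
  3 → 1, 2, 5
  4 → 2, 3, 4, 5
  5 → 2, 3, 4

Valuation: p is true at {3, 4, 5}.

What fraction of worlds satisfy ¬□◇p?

3/5

1: □◇p is T. ✗
2: □◇p is T. ✗
3: □◇p is F. ✓
4: □◇p is F. ✓
5: □◇p is F. ✓
That's 3 of 5 worlds, so 3/5.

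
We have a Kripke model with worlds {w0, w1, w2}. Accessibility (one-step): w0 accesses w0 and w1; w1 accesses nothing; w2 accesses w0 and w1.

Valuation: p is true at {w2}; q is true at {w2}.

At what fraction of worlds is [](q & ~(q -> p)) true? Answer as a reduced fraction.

1/3

w0: successors {w0, w1}; q & ~(q -> p) there: w0:F, w1:F. ✗
w1: no successors, so [](q & ~(q -> p)) holds vacuously. ✓
w2: successors {w0, w1}; q & ~(q -> p) there: w0:F, w1:F. ✗
That's 1 of 3 worlds, so 1/3.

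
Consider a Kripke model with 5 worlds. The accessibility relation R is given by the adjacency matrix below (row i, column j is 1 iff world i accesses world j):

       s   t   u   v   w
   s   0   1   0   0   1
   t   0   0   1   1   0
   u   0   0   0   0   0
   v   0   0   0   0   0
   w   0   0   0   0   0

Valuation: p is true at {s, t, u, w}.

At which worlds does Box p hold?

s: successors {t, w}; p there: t:T, w:T. ✓
t: successors {u, v}; p there: u:T, v:F. ✗
u: no successors, so Box p holds vacuously. ✓
v: no successors, so Box p holds vacuously. ✓
w: no successors, so Box p holds vacuously. ✓

{s, u, v, w}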